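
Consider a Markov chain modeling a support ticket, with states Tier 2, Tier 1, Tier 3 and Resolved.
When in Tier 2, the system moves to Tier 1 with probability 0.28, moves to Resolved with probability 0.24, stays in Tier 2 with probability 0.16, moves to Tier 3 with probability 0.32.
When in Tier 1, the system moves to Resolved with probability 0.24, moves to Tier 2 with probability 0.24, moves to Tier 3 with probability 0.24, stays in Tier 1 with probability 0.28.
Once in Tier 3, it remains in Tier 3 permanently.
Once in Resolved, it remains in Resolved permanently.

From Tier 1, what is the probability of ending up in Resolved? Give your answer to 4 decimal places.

0.4821

Let h(s) be the probability of absorption at Resolved starting from transient state s. Then h(Resolved) = 1 and h(Tier 3) = 0. By first-step analysis:
h(Tier 2) = 0.16·h(Tier 2) + 0.28·h(Tier 1) + 0.32·0 + 0.24·1
h(Tier 1) = 0.24·h(Tier 2) + 0.28·h(Tier 1) + 0.24·0 + 0.24·1
Solving: h(Tier 2) = 0.4464, h(Tier 1) = 0.4821.
Starting from Tier 1, the probability is 0.4821.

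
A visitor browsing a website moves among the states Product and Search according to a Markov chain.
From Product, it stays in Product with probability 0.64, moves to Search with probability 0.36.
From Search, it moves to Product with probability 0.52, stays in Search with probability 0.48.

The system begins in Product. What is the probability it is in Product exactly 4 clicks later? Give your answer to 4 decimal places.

Propagate the distribution vector 4 clicks from Product.
After 0 clicks: (1.0000, 0.0000)
After 1 click: (0.6400, 0.3600)
After 2 clicks: (0.5968, 0.4032)
After 3 clicks: (0.5916, 0.4084)
After 4 clicks: (0.5910, 0.4090)
P(in Product after 4 clicks) = 0.5910

0.5910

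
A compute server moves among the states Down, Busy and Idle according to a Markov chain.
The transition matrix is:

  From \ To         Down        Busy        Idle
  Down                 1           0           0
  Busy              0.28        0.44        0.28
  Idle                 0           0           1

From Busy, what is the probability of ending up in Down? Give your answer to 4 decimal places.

0.5000

Let h(s) be the probability of absorption at Down starting from transient state s. Then h(Down) = 1 and h(Idle) = 0. By first-step analysis:
h(Busy) = 0.28·1 + 0.44·h(Busy) + 0.28·0
Solving: h(Busy) = 0.5000.
Starting from Busy, the probability is 0.5000.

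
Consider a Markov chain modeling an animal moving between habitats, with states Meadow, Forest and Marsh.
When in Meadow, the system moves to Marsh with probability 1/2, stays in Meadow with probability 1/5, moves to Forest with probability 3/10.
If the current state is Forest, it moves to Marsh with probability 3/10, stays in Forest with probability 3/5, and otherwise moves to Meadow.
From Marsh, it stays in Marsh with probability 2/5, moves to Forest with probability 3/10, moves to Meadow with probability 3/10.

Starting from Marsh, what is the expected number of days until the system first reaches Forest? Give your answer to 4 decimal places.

3.3333

Let t(s) be the expected number of days to first reach Forest from state s, with t(Forest) = 0. Conditioning on the first day:
t(Meadow) = 1 + 0.2·t(Meadow) + 0.5·t(Marsh)
t(Marsh) = 1 + 0.3·t(Meadow) + 0.4·t(Marsh)
Solving: t(Meadow) = 3.3333, t(Marsh) = 3.3333.
Expected days from Marsh to Forest: 3.3333.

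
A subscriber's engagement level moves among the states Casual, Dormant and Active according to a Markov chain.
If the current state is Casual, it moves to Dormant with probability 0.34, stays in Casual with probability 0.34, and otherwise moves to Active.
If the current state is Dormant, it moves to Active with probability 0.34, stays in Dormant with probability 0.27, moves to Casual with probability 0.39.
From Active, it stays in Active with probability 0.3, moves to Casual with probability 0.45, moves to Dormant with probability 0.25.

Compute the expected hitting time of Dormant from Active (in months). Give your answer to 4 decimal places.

Let t(s) be the expected number of months to first reach Dormant from state s, with t(Dormant) = 0. Conditioning on the first month:
t(Casual) = 1 + 0.34·t(Casual) + 0.32·t(Active)
t(Active) = 1 + 0.45·t(Casual) + 0.3·t(Active)
Solving: t(Casual) = 3.2075, t(Active) = 3.4906.
Expected months from Active to Dormant: 3.4906.

3.4906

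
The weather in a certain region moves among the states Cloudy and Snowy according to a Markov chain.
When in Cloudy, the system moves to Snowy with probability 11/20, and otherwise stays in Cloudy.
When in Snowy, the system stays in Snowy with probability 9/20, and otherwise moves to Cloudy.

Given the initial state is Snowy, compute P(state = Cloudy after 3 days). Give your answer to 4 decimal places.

Propagate the distribution vector 3 days from Snowy.
After 0 days: (0.0000, 1.0000)
After 1 day: (0.5500, 0.4500)
After 2 days: (0.4950, 0.5050)
After 3 days: (0.5005, 0.4995)
P(in Cloudy after 3 days) = 0.5005

0.5005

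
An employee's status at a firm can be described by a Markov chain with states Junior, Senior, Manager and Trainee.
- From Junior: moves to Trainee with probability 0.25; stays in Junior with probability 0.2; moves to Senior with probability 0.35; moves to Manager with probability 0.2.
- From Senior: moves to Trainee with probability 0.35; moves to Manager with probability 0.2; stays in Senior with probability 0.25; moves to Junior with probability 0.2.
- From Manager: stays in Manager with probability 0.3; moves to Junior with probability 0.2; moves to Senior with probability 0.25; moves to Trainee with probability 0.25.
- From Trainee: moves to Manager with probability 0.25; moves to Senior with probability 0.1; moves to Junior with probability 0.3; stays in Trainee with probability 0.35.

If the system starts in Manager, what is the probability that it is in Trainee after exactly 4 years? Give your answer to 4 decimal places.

Propagate the distribution vector 4 years from Manager.
After 0 years: (0.0000, 0.0000, 1.0000, 0.0000)
After 1 year: (0.2000, 0.2500, 0.3000, 0.2500)
After 2 years: (0.2250, 0.2325, 0.2425, 0.3000)
After 3 years: (0.2300, 0.2275, 0.2393, 0.3033)
After 4 years: (0.2303, 0.2275, 0.2391, 0.3031)
P(in Trainee after 4 years) = 0.3031

0.3031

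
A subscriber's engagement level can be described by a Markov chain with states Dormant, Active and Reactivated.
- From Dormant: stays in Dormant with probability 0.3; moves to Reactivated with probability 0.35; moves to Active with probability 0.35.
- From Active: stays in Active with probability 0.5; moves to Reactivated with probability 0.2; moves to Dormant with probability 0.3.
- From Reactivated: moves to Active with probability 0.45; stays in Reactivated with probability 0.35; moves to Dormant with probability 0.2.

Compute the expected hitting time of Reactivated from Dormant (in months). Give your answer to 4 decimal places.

Let t(s) be the expected number of months to first reach Reactivated from state s, with t(Reactivated) = 0. Conditioning on the first month:
t(Dormant) = 1 + 0.3·t(Dormant) + 0.35·t(Active)
t(Active) = 1 + 0.3·t(Dormant) + 0.5·t(Active)
Solving: t(Dormant) = 3.4694, t(Active) = 4.0816.
Expected months from Dormant to Reactivated: 3.4694.

3.4694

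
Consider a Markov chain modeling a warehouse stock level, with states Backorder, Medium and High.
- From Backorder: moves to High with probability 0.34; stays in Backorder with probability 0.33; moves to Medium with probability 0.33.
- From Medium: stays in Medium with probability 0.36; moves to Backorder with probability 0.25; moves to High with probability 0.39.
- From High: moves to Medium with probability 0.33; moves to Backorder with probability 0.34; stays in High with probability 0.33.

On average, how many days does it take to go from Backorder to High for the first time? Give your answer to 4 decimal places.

Let t(s) be the expected number of days to first reach High from state s, with t(High) = 0. Conditioning on the first day:
t(Backorder) = 1 + 0.33·t(Backorder) + 0.33·t(Medium)
t(Medium) = 1 + 0.25·t(Backorder) + 0.36·t(Medium)
Solving: t(Backorder) = 2.8010, t(Medium) = 2.6567.
Expected days from Backorder to High: 2.8010.

2.8010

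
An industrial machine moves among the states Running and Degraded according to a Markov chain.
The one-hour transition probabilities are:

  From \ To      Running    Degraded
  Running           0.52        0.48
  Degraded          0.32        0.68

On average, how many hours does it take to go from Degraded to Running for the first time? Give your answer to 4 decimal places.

3.1250

Let t(s) be the expected number of hours to first reach Running from state s, with t(Running) = 0. Conditioning on the first hour:
t(Degraded) = 1 + 0.68·t(Degraded)
Solving: t(Degraded) = 3.1250.
Expected hours from Degraded to Running: 3.1250.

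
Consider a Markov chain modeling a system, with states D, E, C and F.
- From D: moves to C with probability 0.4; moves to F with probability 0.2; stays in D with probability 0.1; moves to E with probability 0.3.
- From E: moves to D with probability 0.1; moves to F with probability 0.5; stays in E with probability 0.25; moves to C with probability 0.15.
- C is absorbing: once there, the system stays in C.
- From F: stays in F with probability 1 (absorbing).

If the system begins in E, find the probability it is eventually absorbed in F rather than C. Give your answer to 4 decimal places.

0.7287

Let h(s) be the probability of absorption at F starting from transient state s. Then h(F) = 1 and h(C) = 0. By first-step analysis:
h(D) = 0.1·h(D) + 0.3·h(E) + 0.4·0 + 0.2·1
h(E) = 0.1·h(D) + 0.25·h(E) + 0.15·0 + 0.5·1
Solving: h(D) = 0.4651, h(E) = 0.7287.
Starting from E, the probability is 0.7287.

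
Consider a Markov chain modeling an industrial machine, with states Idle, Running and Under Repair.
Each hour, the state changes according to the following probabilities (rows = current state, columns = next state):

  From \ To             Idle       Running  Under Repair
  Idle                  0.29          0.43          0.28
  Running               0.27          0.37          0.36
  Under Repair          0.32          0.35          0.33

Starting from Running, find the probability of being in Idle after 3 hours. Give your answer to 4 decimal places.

0.2922

Propagate the distribution vector 3 hours from Running.
After 0 hours: (0.0000, 1.0000, 0.0000)
After 1 hour: (0.2700, 0.3700, 0.3600)
After 2 hours: (0.2934, 0.3790, 0.3276)
After 3 hours: (0.2922, 0.3811, 0.3267)
P(in Idle after 3 hours) = 0.2922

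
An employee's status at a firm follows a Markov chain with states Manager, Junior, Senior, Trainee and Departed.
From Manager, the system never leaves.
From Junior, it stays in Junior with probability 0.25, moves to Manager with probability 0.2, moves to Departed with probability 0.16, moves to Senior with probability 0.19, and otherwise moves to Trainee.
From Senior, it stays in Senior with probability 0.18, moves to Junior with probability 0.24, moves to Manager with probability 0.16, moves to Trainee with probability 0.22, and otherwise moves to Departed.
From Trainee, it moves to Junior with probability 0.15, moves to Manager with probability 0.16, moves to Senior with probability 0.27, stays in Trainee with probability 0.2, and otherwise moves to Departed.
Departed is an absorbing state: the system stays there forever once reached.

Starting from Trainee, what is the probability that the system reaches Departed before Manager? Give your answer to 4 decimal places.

Let h(s) be the probability of absorption at Departed starting from transient state s. Then h(Departed) = 1 and h(Manager) = 0. By first-step analysis:
h(Junior) = 0.2·0 + 0.25·h(Junior) + 0.19·h(Senior) + 0.2·h(Trainee) + 0.16·1
h(Senior) = 0.16·0 + 0.24·h(Junior) + 0.18·h(Senior) + 0.22·h(Trainee) + 0.2·1
h(Trainee) = 0.16·0 + 0.15·h(Junior) + 0.27·h(Senior) + 0.2·h(Trainee) + 0.22·1
Solving: h(Junior) = 0.4955, h(Senior) = 0.5362, h(Trainee) = 0.5489.
Starting from Trainee, the probability is 0.5489.

0.5489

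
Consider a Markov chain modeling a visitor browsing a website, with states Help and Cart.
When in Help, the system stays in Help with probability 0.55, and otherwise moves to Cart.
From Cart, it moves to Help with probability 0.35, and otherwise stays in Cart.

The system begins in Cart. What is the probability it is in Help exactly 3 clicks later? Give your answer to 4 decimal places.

Propagate the distribution vector 3 clicks from Cart.
After 0 clicks: (0.0000, 1.0000)
After 1 click: (0.3500, 0.6500)
After 2 clicks: (0.4200, 0.5800)
After 3 clicks: (0.4340, 0.5660)
P(in Help after 3 clicks) = 0.4340

0.4340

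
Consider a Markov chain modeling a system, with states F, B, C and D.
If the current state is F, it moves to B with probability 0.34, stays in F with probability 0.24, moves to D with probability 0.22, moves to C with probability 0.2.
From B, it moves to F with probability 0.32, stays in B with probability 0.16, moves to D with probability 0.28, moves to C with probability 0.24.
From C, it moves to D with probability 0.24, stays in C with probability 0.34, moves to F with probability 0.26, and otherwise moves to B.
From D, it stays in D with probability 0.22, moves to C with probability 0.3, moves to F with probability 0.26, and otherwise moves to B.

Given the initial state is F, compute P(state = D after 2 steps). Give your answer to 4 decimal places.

0.2444

Propagate the distribution vector 2 steps from F.
After 0 steps: (1.0000, 0.0000, 0.0000, 0.0000)
After 1 step: (0.2400, 0.3400, 0.2000, 0.2200)
After 2 steps: (0.2756, 0.2164, 0.2636, 0.2444)
P(in D after 2 steps) = 0.2444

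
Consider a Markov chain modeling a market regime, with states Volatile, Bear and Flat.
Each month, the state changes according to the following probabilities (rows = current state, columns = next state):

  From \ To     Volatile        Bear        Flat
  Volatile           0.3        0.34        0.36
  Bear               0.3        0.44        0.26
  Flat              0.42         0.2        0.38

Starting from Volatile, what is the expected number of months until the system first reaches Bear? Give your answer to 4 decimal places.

Let t(s) be the expected number of months to first reach Bear from state s, with t(Bear) = 0. Conditioning on the first month:
t(Volatile) = 1 + 0.3·t(Volatile) + 0.36·t(Flat)
t(Flat) = 1 + 0.42·t(Volatile) + 0.38·t(Flat)
Solving: t(Volatile) = 3.4653, t(Flat) = 3.9604.
Expected months from Volatile to Bear: 3.4653.

3.4653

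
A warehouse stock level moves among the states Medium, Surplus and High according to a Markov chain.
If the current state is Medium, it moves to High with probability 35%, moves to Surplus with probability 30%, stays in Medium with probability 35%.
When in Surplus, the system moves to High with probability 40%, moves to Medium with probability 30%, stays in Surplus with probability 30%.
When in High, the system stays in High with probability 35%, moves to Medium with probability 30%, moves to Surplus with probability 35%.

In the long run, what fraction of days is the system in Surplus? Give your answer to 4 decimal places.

Let the stationary distribution be π with π = πP and π_1 + π_2 + π_3 = 1.
π_1 = 0.35·π_1 + 0.3·π_2 + 0.3·π_3
π_2 = 0.3·π_1 + 0.3·π_2 + 0.35·π_3
Solving with the normalization constraint gives π = (0.3158, 0.3183, 0.3659).
So the stationary probability of Surplus is 0.3183.

0.3183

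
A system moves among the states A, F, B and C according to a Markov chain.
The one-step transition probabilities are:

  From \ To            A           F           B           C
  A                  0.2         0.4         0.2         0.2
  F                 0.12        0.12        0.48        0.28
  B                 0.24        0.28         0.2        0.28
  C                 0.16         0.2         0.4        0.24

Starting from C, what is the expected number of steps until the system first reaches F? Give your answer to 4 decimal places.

3.8100

Let t(s) be the expected number of steps to first reach F from state s, with t(F) = 0. Conditioning on the first step:
t(A) = 1 + 0.2·t(A) + 0.2·t(B) + 0.2·t(C)
t(B) = 1 + 0.24·t(A) + 0.2·t(B) + 0.28·t(C)
t(C) = 1 + 0.16·t(A) + 0.4·t(B) + 0.24·t(C)
Solving: t(A) = 3.0793, t(B) = 3.5073, t(C) = 3.8100.
Expected steps from C to F: 3.8100.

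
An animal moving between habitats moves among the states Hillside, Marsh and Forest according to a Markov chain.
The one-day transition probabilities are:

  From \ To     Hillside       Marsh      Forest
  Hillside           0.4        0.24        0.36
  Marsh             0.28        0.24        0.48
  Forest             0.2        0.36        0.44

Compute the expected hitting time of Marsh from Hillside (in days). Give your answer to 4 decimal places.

Let t(s) be the expected number of days to first reach Marsh from state s, with t(Marsh) = 0. Conditioning on the first day:
t(Hillside) = 1 + 0.4·t(Hillside) + 0.36·t(Forest)
t(Forest) = 1 + 0.2·t(Hillside) + 0.44·t(Forest)
Solving: t(Hillside) = 3.4848, t(Forest) = 3.0303.
Expected days from Hillside to Marsh: 3.4848.

3.4848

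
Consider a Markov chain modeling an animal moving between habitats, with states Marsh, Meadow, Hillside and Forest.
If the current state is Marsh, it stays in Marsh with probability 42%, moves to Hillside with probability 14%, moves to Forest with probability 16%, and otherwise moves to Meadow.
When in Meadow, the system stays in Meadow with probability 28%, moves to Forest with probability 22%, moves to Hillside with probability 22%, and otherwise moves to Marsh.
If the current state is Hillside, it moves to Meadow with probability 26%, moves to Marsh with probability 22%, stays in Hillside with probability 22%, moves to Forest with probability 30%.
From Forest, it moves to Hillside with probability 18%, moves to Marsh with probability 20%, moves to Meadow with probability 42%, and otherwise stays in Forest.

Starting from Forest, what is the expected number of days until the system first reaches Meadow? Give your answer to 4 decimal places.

2.8153

Let t(s) be the expected number of days to first reach Meadow from state s, with t(Meadow) = 0. Conditioning on the first day:
t(Marsh) = 1 + 0.42·t(Marsh) + 0.14·t(Hillside) + 0.16·t(Forest)
t(Hillside) = 1 + 0.22·t(Marsh) + 0.22·t(Hillside) + 0.3·t(Forest)
t(Forest) = 1 + 0.2·t(Marsh) + 0.18·t(Hillside) + 0.2·t(Forest)
Solving: t(Marsh) = 3.2960, t(Hillside) = 3.2945, t(Forest) = 2.8153.
Expected days from Forest to Meadow: 2.8153.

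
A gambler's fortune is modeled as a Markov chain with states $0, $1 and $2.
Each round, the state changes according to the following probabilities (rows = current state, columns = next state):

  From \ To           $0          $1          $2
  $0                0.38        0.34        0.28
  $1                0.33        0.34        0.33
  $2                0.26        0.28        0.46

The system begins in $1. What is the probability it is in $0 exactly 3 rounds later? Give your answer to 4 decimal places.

Propagate the distribution vector 3 rounds from $1.
After 0 rounds: (0.0000, 1.0000, 0.0000)
After 1 round: (0.3300, 0.3400, 0.3300)
After 2 rounds: (0.3234, 0.3202, 0.3564)
After 3 rounds: (0.3212, 0.3186, 0.3602)
P(in $0 after 3 rounds) = 0.3212

0.3212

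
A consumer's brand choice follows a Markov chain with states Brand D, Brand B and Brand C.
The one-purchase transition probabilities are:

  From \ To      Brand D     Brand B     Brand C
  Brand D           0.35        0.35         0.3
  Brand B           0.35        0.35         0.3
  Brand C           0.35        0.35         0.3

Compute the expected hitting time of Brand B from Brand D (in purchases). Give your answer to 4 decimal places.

Let t(s) be the expected number of purchases to first reach Brand B from state s, with t(Brand B) = 0. Conditioning on the first purchase:
t(Brand D) = 1 + 0.35·t(Brand D) + 0.3·t(Brand C)
t(Brand C) = 1 + 0.35·t(Brand D) + 0.3·t(Brand C)
Solving: t(Brand D) = 2.8571, t(Brand C) = 2.8571.
Expected purchases from Brand D to Brand B: 2.8571.

2.8571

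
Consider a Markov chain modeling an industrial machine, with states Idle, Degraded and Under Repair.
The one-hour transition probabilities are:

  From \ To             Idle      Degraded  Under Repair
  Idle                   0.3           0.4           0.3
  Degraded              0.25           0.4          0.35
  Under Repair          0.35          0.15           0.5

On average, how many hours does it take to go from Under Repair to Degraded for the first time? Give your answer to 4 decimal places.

4.2857

Let t(s) be the expected number of hours to first reach Degraded from state s, with t(Degraded) = 0. Conditioning on the first hour:
t(Idle) = 1 + 0.3·t(Idle) + 0.3·t(Under Repair)
t(Under Repair) = 1 + 0.35·t(Idle) + 0.5·t(Under Repair)
Solving: t(Idle) = 3.2653, t(Under Repair) = 4.2857.
Expected hours from Under Repair to Degraded: 4.2857.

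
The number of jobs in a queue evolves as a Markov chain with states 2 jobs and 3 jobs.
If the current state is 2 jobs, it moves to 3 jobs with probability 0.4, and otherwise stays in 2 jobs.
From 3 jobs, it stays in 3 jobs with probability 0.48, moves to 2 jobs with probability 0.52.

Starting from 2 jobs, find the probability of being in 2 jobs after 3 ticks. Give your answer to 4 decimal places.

0.5654

Propagate the distribution vector 3 ticks from 2 jobs.
After 0 ticks: (1.0000, 0.0000)
After 1 tick: (0.6000, 0.4000)
After 2 ticks: (0.5680, 0.4320)
After 3 ticks: (0.5654, 0.4346)
P(in 2 jobs after 3 ticks) = 0.5654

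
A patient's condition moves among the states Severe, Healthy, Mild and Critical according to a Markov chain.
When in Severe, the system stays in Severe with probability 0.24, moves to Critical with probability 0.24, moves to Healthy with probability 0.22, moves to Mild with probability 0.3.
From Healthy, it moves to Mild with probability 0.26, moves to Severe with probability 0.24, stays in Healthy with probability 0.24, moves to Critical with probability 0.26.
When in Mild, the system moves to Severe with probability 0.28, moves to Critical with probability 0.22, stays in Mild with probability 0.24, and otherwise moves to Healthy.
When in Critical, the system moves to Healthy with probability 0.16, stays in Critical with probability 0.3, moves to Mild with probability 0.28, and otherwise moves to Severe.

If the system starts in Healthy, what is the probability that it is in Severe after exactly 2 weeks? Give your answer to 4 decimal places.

0.2556

Propagate the distribution vector 2 weeks from Healthy.
After 0 weeks: (0.0000, 1.0000, 0.0000, 0.0000)
After 1 week: (0.2400, 0.2400, 0.2600, 0.2600)
After 2 weeks: (0.2556, 0.2196, 0.2696, 0.2552)
P(in Severe after 2 weeks) = 0.2556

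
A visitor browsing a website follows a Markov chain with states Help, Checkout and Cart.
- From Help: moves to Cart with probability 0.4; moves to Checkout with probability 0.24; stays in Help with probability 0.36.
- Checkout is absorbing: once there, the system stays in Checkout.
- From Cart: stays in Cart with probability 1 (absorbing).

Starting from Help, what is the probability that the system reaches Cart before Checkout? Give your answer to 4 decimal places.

0.6250

Let h(s) be the probability of absorption at Cart starting from transient state s. Then h(Cart) = 1 and h(Checkout) = 0. By first-step analysis:
h(Help) = 0.36·h(Help) + 0.24·0 + 0.4·1
Solving: h(Help) = 0.6250.
Starting from Help, the probability is 0.6250.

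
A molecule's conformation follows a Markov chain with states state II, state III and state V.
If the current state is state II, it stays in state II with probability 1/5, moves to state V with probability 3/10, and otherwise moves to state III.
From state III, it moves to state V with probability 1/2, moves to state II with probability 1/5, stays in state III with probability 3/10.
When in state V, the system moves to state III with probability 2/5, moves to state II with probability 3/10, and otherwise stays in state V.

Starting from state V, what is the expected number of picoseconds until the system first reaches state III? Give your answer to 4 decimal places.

2.3404

Let t(s) be the expected number of picoseconds to first reach state III from state s, with t(state III) = 0. Conditioning on the first picosecond:
t(state II) = 1 + 0.2·t(state II) + 0.3·t(state V)
t(state V) = 1 + 0.3·t(state II) + 0.3·t(state V)
Solving: t(state II) = 2.1277, t(state V) = 2.3404.
Expected picoseconds from state V to state III: 2.3404.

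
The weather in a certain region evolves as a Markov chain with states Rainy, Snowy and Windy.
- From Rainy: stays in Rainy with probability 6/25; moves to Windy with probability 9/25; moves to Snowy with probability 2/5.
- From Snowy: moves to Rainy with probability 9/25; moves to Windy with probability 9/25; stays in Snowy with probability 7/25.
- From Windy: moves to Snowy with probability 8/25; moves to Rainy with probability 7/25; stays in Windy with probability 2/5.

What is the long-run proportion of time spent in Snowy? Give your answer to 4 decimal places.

Let the stationary distribution be π with π = πP and π_1 + π_2 + π_3 = 1.
π_1 = 0.24·π_1 + 0.36·π_2 + 0.28·π_3
π_2 = 0.4·π_1 + 0.28·π_2 + 0.32·π_3
Solving with the normalization constraint gives π = (0.2946, 0.3304, 0.3750).
So the stationary probability of Snowy is 0.3304.

0.3304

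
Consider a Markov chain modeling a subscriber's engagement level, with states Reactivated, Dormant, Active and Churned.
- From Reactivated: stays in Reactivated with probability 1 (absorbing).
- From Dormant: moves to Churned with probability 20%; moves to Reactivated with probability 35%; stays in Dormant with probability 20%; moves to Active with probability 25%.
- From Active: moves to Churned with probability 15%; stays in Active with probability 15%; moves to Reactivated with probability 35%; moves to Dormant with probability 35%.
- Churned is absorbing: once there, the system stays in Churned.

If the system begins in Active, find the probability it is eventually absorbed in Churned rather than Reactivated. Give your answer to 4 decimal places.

Let h(s) be the probability of absorption at Churned starting from transient state s. Then h(Churned) = 1 and h(Reactivated) = 0. By first-step analysis:
h(Dormant) = 0.35·0 + 0.2·h(Dormant) + 0.25·h(Active) + 0.2·1
h(Active) = 0.35·0 + 0.35·h(Dormant) + 0.15·h(Active) + 0.15·1
Solving: h(Dormant) = 0.3502, h(Active) = 0.3207.
Starting from Active, the probability is 0.3207.

0.3207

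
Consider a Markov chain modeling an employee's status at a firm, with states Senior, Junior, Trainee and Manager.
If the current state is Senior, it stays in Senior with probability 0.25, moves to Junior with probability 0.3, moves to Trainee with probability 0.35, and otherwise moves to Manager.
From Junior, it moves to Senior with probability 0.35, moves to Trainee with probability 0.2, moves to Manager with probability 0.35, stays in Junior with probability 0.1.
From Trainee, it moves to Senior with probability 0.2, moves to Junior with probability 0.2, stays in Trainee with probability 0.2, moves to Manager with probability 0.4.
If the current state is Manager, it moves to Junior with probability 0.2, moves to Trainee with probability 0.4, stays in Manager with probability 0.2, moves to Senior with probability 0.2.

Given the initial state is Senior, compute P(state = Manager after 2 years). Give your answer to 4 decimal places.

0.2900

Propagate the distribution vector 2 years from Senior.
After 0 years: (1.0000, 0.0000, 0.0000, 0.0000)
After 1 year: (0.2500, 0.3000, 0.3500, 0.1000)
After 2 years: (0.2575, 0.1950, 0.2575, 0.2900)
P(in Manager after 2 years) = 0.2900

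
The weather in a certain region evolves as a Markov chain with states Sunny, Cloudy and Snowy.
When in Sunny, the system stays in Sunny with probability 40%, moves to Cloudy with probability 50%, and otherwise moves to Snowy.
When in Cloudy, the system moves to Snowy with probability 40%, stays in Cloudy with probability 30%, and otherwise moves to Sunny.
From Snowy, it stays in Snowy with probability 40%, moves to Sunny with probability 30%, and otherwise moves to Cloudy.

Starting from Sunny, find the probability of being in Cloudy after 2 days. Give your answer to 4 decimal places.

0.3800

Sum over the intermediate state after 1 day:
P = P(Sunny→Sunny)·P(Sunny→Cloudy) + P(Sunny→Cloudy)·P(Cloudy→Cloudy) + P(Sunny→Snowy)·P(Snowy→Cloudy)
  = 0.4×0.5 + 0.5×0.3 + 0.1×0.3
  = 0.2000 + 0.1500 + 0.0300 = 0.3800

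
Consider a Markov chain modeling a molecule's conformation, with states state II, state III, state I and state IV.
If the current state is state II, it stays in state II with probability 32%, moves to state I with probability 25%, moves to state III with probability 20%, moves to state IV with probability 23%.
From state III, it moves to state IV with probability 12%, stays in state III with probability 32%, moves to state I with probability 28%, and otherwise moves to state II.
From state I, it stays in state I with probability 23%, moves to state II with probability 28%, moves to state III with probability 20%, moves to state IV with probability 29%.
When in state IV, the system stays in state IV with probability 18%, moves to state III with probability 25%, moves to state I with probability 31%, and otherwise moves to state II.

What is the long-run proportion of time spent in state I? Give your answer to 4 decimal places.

0.2644

Let the stationary distribution be π with π = πP and π_1 + π_2 + π_3 + π_4 = 1.
π_1 = 0.32·π_1 + 0.28·π_2 + 0.28·π_3 + 0.26·π_4
π_2 = 0.2·π_1 + 0.32·π_2 + 0.2·π_3 + 0.25·π_4
π_3 = 0.25·π_1 + 0.28·π_2 + 0.23·π_3 + 0.31·π_4
Solving with the normalization constraint gives π = (0.2873, 0.2392, 0.2644, 0.2091).
So the stationary probability of state I is 0.2644.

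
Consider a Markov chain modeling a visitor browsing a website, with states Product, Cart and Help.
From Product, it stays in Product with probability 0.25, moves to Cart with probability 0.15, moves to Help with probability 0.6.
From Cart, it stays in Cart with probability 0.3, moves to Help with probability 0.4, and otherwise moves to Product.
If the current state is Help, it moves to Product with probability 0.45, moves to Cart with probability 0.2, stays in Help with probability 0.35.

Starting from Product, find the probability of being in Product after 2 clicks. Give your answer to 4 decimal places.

0.3775

Sum over the intermediate state after 1 click:
P = P(Product→Product)·P(Product→Product) + P(Product→Cart)·P(Cart→Product) + P(Product→Help)·P(Help→Product)
  = 0.25×0.25 + 0.15×0.3 + 0.6×0.45
  = 0.0625 + 0.0450 + 0.2700 = 0.3775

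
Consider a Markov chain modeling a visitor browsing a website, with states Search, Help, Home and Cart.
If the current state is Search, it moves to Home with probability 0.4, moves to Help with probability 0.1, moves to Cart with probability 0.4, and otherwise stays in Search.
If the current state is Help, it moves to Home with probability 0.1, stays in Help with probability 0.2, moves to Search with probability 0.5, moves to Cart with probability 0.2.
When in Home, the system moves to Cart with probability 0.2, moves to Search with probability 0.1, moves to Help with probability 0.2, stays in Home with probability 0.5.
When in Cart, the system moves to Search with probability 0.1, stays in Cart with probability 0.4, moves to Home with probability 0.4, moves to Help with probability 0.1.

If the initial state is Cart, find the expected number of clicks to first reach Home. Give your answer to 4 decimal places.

2.7273

Let t(s) be the expected number of clicks to first reach Home from state s, with t(Home) = 0. Conditioning on the first click:
t(Search) = 1 + 0.1·t(Search) + 0.1·t(Help) + 0.4·t(Cart)
t(Help) = 1 + 0.5·t(Search) + 0.2·t(Help) + 0.2·t(Cart)
t(Cart) = 1 + 0.1·t(Search) + 0.1·t(Help) + 0.4·t(Cart)
Solving: t(Search) = 2.7273, t(Help) = 3.6364, t(Cart) = 2.7273.
Expected clicks from Cart to Home: 2.7273.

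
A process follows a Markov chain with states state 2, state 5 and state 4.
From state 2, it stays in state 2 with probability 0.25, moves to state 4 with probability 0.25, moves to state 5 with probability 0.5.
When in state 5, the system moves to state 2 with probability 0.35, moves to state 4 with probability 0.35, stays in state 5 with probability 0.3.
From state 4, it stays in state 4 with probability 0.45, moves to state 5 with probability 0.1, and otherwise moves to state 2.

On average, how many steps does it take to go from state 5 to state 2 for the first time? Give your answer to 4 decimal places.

Let t(s) be the expected number of steps to first reach state 2 from state s, with t(state 2) = 0. Conditioning on the first step:
t(state 5) = 1 + 0.3·t(state 5) + 0.35·t(state 4)
t(state 4) = 1 + 0.1·t(state 5) + 0.45·t(state 4)
Solving: t(state 5) = 2.5714, t(state 4) = 2.2857.
Expected steps from state 5 to state 2: 2.5714.

2.5714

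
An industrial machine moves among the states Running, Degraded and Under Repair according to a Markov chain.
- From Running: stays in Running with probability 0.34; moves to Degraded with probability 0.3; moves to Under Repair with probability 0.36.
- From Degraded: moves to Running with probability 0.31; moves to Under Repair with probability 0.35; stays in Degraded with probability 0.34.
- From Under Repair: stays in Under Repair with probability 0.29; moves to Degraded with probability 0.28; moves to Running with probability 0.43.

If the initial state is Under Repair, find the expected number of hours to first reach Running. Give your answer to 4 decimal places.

2.5364

Let t(s) be the expected number of hours to first reach Running from state s, with t(Running) = 0. Conditioning on the first hour:
t(Degraded) = 1 + 0.34·t(Degraded) + 0.35·t(Under Repair)
t(Under Repair) = 1 + 0.28·t(Degraded) + 0.29·t(Under Repair)
Solving: t(Degraded) = 2.8602, t(Under Repair) = 2.5364.
Expected hours from Under Repair to Running: 2.5364.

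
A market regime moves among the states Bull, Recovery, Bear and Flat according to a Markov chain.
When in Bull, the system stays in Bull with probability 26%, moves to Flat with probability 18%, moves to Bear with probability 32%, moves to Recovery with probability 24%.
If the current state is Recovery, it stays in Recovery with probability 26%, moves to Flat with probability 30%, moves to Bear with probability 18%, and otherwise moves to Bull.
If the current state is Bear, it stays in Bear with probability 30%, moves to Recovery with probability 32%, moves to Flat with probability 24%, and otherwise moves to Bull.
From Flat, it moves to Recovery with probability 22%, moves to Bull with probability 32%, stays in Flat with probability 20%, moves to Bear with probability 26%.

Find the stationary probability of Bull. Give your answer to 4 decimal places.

0.2422

Let the stationary distribution be π with π = πP and π_1 + π_2 + π_3 + π_4 = 1.
π_1 = 0.26·π_1 + 0.26·π_2 + 0.14·π_3 + 0.32·π_4
π_2 = 0.24·π_1 + 0.26·π_2 + 0.32·π_3 + 0.22·π_4
π_3 = 0.32·π_1 + 0.18·π_2 + 0.3·π_3 + 0.26·π_4
Solving with the normalization constraint gives π = (0.2422, 0.2617, 0.2642, 0.2319).
So the stationary probability of Bull is 0.2422.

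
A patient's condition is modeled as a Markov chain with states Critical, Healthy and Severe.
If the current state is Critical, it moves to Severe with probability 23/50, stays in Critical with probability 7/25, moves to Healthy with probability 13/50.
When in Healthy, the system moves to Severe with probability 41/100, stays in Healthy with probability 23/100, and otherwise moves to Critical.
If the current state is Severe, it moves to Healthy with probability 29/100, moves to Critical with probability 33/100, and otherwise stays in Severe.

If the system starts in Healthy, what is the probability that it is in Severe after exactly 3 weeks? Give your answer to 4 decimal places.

Propagate the distribution vector 3 weeks from Healthy.
After 0 weeks: (0.0000, 1.0000, 0.0000)
After 1 week: (0.3600, 0.2300, 0.4100)
After 2 weeks: (0.3189, 0.2654, 0.4157)
After 3 weeks: (0.3220, 0.2645, 0.4135)
P(in Severe after 3 weeks) = 0.4135

0.4135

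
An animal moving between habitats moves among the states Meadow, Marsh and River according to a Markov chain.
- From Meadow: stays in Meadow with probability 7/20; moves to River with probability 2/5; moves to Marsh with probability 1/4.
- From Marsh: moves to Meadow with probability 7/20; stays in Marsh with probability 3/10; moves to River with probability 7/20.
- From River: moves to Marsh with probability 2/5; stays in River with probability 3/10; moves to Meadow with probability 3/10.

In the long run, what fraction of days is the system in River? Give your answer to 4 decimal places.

0.3492

Let the stationary distribution be π with π = πP and π_1 + π_2 + π_3 = 1.
π_1 = 0.35·π_1 + 0.35·π_2 + 0.3·π_3
π_2 = 0.25·π_1 + 0.3·π_2 + 0.4·π_3
Solving with the normalization constraint gives π = (0.3325, 0.3183, 0.3492).
So the stationary probability of River is 0.3492.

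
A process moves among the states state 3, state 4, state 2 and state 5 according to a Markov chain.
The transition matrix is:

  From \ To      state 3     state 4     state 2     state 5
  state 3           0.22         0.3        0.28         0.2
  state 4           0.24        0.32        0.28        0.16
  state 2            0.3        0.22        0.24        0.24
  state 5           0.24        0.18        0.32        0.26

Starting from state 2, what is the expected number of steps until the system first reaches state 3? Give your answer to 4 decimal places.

Let t(s) be the expected number of steps to first reach state 3 from state s, with t(state 3) = 0. Conditioning on the first step:
t(state 4) = 1 + 0.32·t(state 4) + 0.28·t(state 2) + 0.16·t(state 5)
t(state 2) = 1 + 0.22·t(state 4) + 0.24·t(state 2) + 0.24·t(state 5)
t(state 5) = 1 + 0.18·t(state 4) + 0.32·t(state 2) + 0.26·t(state 5)
Solving: t(state 4) = 3.8968, t(state 2) = 3.6712, t(state 5) = 3.8868.
Expected steps from state 2 to state 3: 3.6712.

3.6712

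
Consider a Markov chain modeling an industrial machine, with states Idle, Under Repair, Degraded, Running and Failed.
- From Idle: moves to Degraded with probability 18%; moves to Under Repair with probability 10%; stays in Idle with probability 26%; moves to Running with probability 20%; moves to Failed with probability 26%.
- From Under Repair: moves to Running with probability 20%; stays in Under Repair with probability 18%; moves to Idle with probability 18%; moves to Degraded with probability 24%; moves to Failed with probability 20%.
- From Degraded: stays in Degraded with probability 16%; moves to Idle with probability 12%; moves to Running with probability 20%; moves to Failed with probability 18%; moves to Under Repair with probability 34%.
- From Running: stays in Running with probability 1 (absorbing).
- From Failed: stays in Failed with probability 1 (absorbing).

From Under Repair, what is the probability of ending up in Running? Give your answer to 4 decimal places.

Let h(s) be the probability of absorption at Running starting from transient state s. Then h(Running) = 1 and h(Failed) = 0. By first-step analysis:
h(Idle) = 0.26·h(Idle) + 0.1·h(Under Repair) + 0.18·h(Degraded) + 0.2·1 + 0.26·0
h(Under Repair) = 0.18·h(Idle) + 0.18·h(Under Repair) + 0.24·h(Degraded) + 0.2·1 + 0.2·0
h(Degraded) = 0.12·h(Idle) + 0.34·h(Under Repair) + 0.16·h(Degraded) + 0.2·1 + 0.18·0
Solving: h(Idle) = 0.4590, h(Under Repair) = 0.4918, h(Degraded) = 0.5027.
Starting from Under Repair, the probability is 0.4918.

0.4918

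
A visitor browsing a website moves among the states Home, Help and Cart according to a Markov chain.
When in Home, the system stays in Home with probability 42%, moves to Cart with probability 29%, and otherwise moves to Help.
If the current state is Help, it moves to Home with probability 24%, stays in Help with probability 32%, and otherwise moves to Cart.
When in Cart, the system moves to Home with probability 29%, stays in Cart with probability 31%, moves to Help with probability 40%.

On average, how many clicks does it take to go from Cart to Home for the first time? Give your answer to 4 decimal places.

Let t(s) be the expected number of clicks to first reach Home from state s, with t(Home) = 0. Conditioning on the first click:
t(Help) = 1 + 0.32·t(Help) + 0.44·t(Cart)
t(Cart) = 1 + 0.4·t(Help) + 0.31·t(Cart)
Solving: t(Help) = 3.8540, t(Cart) = 3.6835.
Expected clicks from Cart to Home: 3.6835.

3.6835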